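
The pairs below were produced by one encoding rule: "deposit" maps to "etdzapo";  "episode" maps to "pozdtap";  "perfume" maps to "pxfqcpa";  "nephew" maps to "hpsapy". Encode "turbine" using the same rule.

pytmcfe

The output letters match the input read backwards, each shifted +11: deposit reversed is tisoped. Read the word backwards and shift each letter +11.
On turbine: reverse → enibrut; then shift: e+11=p, n+11=y, i+11=t, b+11=m, r+11=c, u+11=f, t+11=e.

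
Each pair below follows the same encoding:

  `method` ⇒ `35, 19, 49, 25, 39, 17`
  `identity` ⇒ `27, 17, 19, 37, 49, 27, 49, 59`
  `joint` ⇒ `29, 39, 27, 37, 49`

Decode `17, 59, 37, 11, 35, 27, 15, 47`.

dynamics

With a=1..z=26, the number is 2·pos + 9.
Decoding 17, 59, 37, 11, 35, 27, 15, 47: 17→(17−9)÷2=4=d, 59→(59−9)÷2=25=y, 37→(37−9)÷2=14=n, 11→(11−9)÷2=1=a, 35→(35−9)÷2=13=m, 27→(27−9)÷2=9=i, 15→(15−9)÷2=3=c, 47→(47−9)÷2=19=s.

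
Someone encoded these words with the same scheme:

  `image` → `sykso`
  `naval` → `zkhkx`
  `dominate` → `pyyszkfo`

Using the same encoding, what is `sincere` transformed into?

The shift depends on letter class: consonant m→y is +12, but vowel i→s is +10. The rule splits by letter class: vowels +10, consonants +12.
Applying it to sincere: s(cons)+12=e, i(vowel)+10=s, n(cons)+12=z, c(cons)+12=o, e(vowel)+10=o, r(cons)+12=d, e(vowel)+10=o.

eszoodo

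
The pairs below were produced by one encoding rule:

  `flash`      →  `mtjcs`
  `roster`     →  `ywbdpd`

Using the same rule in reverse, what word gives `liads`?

earth

In flash: f→m is +7, l→t is +8, a→j is +9, s→c is +10 — the shift increases by 1 each position. Each letter shifts forward by (position + 7), i.e. 7, 8, 9, … — the shift grows by one for each successive letter.
Reversing it on liads: l−7=e, i−8=a, a−9=r, d−10=t, s−11=h.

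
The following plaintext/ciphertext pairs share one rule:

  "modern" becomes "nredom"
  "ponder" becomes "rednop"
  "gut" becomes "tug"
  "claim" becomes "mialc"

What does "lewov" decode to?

vowel

It's just the letters in reverse order.
Undoing it on lewov: then reverse → vowel.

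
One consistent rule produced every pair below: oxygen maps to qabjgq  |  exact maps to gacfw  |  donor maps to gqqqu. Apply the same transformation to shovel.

The shift depends on letter class: consonant x→a is +3, but vowel o→q is +2. Vowels shift forward by 2 and consonants shift forward by 3.
On shovel: s(cons)+3=v, h(cons)+3=k, o(vowel)+2=q, v(cons)+3=y, e(vowel)+2=g, l(cons)+3=o.

vkqygo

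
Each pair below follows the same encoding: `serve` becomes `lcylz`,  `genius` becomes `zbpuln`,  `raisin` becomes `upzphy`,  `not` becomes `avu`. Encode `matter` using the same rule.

The output letters match the input read backwards, each shifted +7: serve reversed is evres. Two steps: reverse the string, then apply a Caesar shift of +7.
Applying it to matter: reverse → rettam; then shift: r+7=y, e+7=l, t+7=a, t+7=a, a+7=h, m+7=t.

ylaaht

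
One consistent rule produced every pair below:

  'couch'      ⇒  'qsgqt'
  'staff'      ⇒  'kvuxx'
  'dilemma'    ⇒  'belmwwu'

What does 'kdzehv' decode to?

c(2)→q(16) and o(14)→s(18) fit y≡11x+20 (mod 26); the inverse of 11 mod 26 is 19. Treating letters as 0–25, the rule is x ↦ 11x + 20 (mod 26).
Decoding kdzehv: k(10)→19·(10−20)≡18=s; d(3)→19·(3−20)≡15=p; z(25)→19·(25−20)≡17=r; e(4)→19·(4−20)≡8=i; h(7)→19·(7−20)≡13=n; v(21)→19·(21−20)≡19=t (all mod 26).

sprint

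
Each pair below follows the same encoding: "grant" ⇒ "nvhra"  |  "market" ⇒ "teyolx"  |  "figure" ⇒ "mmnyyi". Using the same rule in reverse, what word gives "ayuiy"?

Shifts by position in grant: pos 0: g→n (+7), pos 1: r→v (+4), pos 2: a→h (+7), pos 3: n→r (+4) — repeating every 2. A repeating key of period 2 is used — shifts +7, +4 over and over.
Reversing it on ayuiy: a−7=t, y−4=u, u−7=n, i−4=e, y−7=r.

tuner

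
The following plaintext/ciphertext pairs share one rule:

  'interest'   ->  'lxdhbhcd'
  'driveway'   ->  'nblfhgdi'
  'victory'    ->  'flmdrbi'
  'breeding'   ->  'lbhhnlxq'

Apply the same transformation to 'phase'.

zrdch

The shift depends on letter class: consonant n→x is +10, but vowel i→l is +3. Vowels shift forward by 3 and consonants shift forward by 10.
Applying it to phase: p(cons)+10=z, h(cons)+10=r, a(vowel)+3=d, s(cons)+10=c, e(vowel)+3=h.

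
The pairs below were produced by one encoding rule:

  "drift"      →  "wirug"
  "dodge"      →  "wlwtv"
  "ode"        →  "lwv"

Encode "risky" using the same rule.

Each pair mirrors across the alphabet (d↔w, r↔i, i↔r): positions sum to 25. This is the alphabet-reversal cipher (Atbash): a becomes z, b becomes y, etc.
Applying it to risky: r↔i, i↔r, s↔h, k↔p, y↔b.

irhpb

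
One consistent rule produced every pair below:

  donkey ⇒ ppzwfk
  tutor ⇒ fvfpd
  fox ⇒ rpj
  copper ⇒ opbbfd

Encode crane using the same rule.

The shift depends on letter class: consonant d→p is +12, but vowel o→p is +1. Vowels shift forward by 1 and consonants shift forward by 12.
Applying it to crane: c(cons)+12=o, r(cons)+12=d, a(vowel)+1=b, n(cons)+12=z, e(vowel)+1=f.

odbzf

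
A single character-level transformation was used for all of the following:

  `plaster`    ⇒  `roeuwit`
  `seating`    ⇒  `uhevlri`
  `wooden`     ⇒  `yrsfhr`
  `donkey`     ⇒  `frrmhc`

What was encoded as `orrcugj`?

monarch

Shifts by position in plaster: pos 0: p→r (+2), pos 1: l→o (+3), pos 2: a→e (+4), pos 3: s→u (+2), pos 4: t→w (+3), pos 5: e→i (+4) — repeating every 3. The shifts repeat in a cycle of length 3: positions 0,1,… shift by +2, +3, +4, then the pattern repeats.
Reversing it on orrcugj: o−2=m, r−3=o, r−4=n, c−2=a, u−3=r, g−4=c, j−2=h.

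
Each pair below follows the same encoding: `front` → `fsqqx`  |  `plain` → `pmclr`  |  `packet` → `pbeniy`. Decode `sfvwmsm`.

In front: f→f is +0, r→s is +1, o→q is +2, n→q is +3 — the shift increases by 1 each position. The shift increases by 1 at each position, starting from +0: 0, 1, 2, ….
Reversing it on sfvwmsm: s−0=s, f−1=e, v−2=t, w−3=t, m−4=i, s−5=n, m−6=g.

setting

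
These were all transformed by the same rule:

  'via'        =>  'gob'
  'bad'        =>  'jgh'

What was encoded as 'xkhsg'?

amber

The word is reversed, then every letter is shifted forward by 6.
Reversing it on xkhsg: shift back: x−6=r, k−6=e, h−6=b, s−6=m, g−6=a → rebma; then reverse → amber.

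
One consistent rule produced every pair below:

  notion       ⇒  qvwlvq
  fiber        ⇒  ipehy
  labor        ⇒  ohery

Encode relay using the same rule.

ulodf

It's a Vigenère-style cipher with numeric key [3,7,3]: position i shifts by key[i mod 3].
For relay: r+3=u, e+7=l, l+3=o, a+3=d, y+7=f.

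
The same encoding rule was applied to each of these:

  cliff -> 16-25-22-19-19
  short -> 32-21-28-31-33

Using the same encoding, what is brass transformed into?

c is letter #3 and maps to 16: an offset of 13. Letters become their 1-based position plus 13 (so a→14, b→15, …).
On brass: b=2→15, r=18→31, a=1→14, s=19→32, s=19→32.

15-31-14-32-32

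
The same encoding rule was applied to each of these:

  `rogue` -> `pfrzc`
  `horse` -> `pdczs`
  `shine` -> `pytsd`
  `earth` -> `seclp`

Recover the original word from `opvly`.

The output letters match the input read backwards, each shifted +11: rogue reversed is eugor. Two steps: reverse the string, then apply a Caesar shift of +11.
Decoding opvly: shift back: o−11=d, p−11=e, v−11=k, l−11=a, y−11=n → dekan; then reverse → naked.

naked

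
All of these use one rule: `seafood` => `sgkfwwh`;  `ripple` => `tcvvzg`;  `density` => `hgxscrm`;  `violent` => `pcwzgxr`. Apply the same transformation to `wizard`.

oclkth

s(18)→s(18) and e(4)→g(6) fit y≡25x+10 (mod 26); the inverse of 25 mod 26 is 25. Each letter's alphabet position (a=0..z=25) is mapped through 25·x+10 mod 26 — an affine cipher.
Applying it to wizard: w(22)→25·22+10≡14=o; i(8)→25·8+10≡2=c; z(25)→25·25+10≡11=l; a(0)→25·0+10≡10=k; r(17)→25·17+10≡19=t; d(3)→25·3+10≡7=h (all mod 26).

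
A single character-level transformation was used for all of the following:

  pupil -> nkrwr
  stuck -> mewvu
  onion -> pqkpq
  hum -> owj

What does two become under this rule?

qyv

The output letters match the input read backwards, each shifted +2: pupil reversed is lipup. Read the word backwards and shift each letter +2.
On two: reverse → owt; then shift: o+2=q, w+2=y, t+2=v.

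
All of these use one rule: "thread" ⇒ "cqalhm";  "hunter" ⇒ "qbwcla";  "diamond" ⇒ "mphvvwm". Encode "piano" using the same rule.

Two shifts are in play — +7 for a/e/i/o/u, +9 for every other letter.
For piano: p(cons)+9=y, i(vowel)+7=p, a(vowel)+7=h, n(cons)+9=w, o(vowel)+7=v.

yphwv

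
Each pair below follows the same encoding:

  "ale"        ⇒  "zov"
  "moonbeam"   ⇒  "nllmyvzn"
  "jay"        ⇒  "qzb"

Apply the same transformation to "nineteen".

Letters are reflected about the middle of the alphabet (position → 25−position): Atbash.
On nineteen: n↔m, i↔r, n↔m, e↔v, t↔g, e↔v, e↔v, n↔m.

mrmvgvvm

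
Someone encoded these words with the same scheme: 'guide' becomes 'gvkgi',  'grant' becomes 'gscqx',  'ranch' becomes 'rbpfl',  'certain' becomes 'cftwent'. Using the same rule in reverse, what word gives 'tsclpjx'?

trailer

In guide: g→g is +0, u→v is +1, i→k is +2, d→g is +3 — the shift increases by 1 each position. Letter i (0-indexed) is shifted by i+0, so successive shifts are 0, 1, 2, ….
Decoding tsclpjx: t−0=t, s−1=r, c−2=a, l−3=i, p−4=l, j−5=e, x−6=r.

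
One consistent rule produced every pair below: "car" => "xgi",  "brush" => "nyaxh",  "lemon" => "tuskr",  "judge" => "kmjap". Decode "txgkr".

The output letters match the input read backwards, each shifted +6: car reversed is rac. Two steps: reverse the string, then apply a Caesar shift of +6.
Undoing it on txgkr: shift back: t−6=n, x−6=r, g−6=a, k−6=e, r−6=l → nrael; then reverse → learn.

learn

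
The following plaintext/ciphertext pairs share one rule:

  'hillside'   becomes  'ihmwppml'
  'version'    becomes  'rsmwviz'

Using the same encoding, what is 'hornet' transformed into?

xirvsl

The output letters match the input read backwards, each shifted +4: hillside reversed is edisllih. Read the word backwards and shift each letter +4.
On hornet: reverse → tenroh; then shift: t+4=x, e+4=i, n+4=r, r+4=v, o+4=s, h+4=l.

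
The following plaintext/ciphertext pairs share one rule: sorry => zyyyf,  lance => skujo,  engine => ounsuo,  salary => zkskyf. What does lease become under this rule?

sokzo

The shift depends on letter class: consonant s→z is +7, but vowel o→y is +10. The rule splits by letter class: vowels +10, consonants +7.
For lease: l(cons)+7=s, e(vowel)+10=o, a(vowel)+10=k, s(cons)+7=z, e(vowel)+10=o.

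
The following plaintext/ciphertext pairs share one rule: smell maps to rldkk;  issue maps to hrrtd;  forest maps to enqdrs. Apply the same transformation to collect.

Compare letters: s→r is +25, m→l is +25, e→d is +25 — a constant shift. It's a constant shift of +25 (ROT25).
For collect: c+25=b, o+25=n, l+25=k, l+25=k, e+25=d, c+25=b, t+25=s.

bnkkdbs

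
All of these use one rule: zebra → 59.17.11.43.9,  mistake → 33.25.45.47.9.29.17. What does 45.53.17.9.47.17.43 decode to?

sweater

The formula is n = 2×(alphabet index, a=1) + 7.
Reversing it on 45.53.17.9.47.17.43: 45→(45−7)÷2=19=s, 53→(53−7)÷2=23=w, 17→(17−7)÷2=5=e, 9→(9−7)÷2=1=a, 47→(47−7)÷2=20=t, 17→(17−7)÷2=5=e, 43→(43−7)÷2=18=r.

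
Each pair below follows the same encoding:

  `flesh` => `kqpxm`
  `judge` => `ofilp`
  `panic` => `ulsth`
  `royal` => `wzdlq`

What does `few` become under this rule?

kpb

The shift depends on letter class: consonant f→k is +5, but vowel e→p is +11. The rule splits by letter class: vowels +11, consonants +5.
On few: f(cons)+5=k, e(vowel)+11=p, w(cons)+5=b.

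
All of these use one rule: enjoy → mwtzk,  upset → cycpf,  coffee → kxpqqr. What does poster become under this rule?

Letter i (0-indexed) is shifted by i+8, so successive shifts are 8, 9, 10, ….
For poster: p+8=x, o+9=x, s+10=c, t+11=e, e+12=q, r+13=e.

xxceqe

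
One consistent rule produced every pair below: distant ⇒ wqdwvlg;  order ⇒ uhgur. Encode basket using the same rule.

whnvde

The output letters match the input read backwards, each shifted +3: distant reversed is tnatsid. The word is reversed, then every letter is shifted forward by 3.
Applying it to basket: reverse → teksab; then shift: t+3=w, e+3=h, k+3=n, s+3=v, a+3=d, b+3=e.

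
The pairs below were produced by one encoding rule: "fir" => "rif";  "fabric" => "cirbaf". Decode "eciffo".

It's just the letters in reverse order.
Decoding eciffo: then reverse → office.

office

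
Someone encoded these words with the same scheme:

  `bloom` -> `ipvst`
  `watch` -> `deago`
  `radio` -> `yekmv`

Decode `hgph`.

acid

Shifts by position in bloom: pos 0: b→i (+7), pos 1: l→p (+4), pos 2: o→v (+7), pos 3: o→s (+4) — repeating every 2. The shifts repeat in a cycle of length 2: positions 0,1,… shift by +7, +4, then the pattern repeats.
Decoding hgph: h−7=a, g−4=c, p−7=i, h−4=d.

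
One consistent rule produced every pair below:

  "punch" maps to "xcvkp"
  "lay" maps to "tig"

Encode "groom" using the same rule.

ozwwu

Compare letters: p→x is +8, u→c is +8, n→v is +8 — a constant shift. Every letter moves 8 places later in the alphabet, wrapping around z→a.
On groom: g+8=o, r+8=z, o+8=w, o+8=w, m+8=u.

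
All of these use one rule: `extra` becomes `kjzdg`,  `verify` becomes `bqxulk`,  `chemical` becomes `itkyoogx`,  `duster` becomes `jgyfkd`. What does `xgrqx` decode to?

Shifts by position in extra: pos 0: e→k (+6), pos 1: x→j (+12), pos 2: t→z (+6), pos 3: r→d (+12) — repeating every 2. The shifts repeat in a cycle of length 2: positions 0,1,… shift by +6, +12, then the pattern repeats.
Undoing it on xgrqx: x−6=r, g−12=u, r−6=l, q−12=e, x−6=r.

ruler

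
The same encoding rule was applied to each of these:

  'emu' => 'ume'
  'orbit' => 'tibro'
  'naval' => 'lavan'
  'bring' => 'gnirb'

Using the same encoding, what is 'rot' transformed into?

It's just the letters in reverse order.
On rot: reverse → tor.

tor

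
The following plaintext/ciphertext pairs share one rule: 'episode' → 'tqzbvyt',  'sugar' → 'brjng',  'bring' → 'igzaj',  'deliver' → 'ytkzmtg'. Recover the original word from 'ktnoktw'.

leaflet

e(4)→t(19) and p(15)→q(16) fit y≡21x+13 (mod 26); the inverse of 21 mod 26 is 5. This is an affine cipher: with a=0,…,z=25, each position x becomes (21x+13) mod 26.
Reversing it on ktnoktw: k(10)→5·(10−13)≡11=l; t(19)→5·(19−13)≡4=e; n(13)→5·(13−13)≡0=a; o(14)→5·(14−13)≡5=f; k(10)→5·(10−13)≡11=l; t(19)→5·(19−13)≡4=e; w(22)→5·(22−13)≡19=t (all mod 26).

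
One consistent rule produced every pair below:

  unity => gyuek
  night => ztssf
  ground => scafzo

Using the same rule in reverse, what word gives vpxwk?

The shifts repeat in a cycle of length 2: positions 0,1,… shift by +12, +11, then the pattern repeats.
Undoing it on vpxwk: v−12=j, p−11=e, x−12=l, w−11=l, k−12=y.

jelly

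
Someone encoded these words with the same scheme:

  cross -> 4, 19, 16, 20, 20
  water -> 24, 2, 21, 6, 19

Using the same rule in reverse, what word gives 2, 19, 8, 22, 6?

argue

c is letter #3 and maps to 4: an offset of 1. Letters become their 1-based position plus 1 (so a→2, b→3, …).
Decoding 2, 19, 8, 22, 6: 2→(2−1)÷1=1=a, 19→(19−1)÷1=18=r, 8→(8−1)÷1=7=g, 22→(22−1)÷1=21=u, 6→(6−1)÷1=5=e.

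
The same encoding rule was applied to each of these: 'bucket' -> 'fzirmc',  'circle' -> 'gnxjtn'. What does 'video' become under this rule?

znjlw

In bucket: b→f is +4, u→z is +5, c→i is +6, k→r is +7 — the shift increases by 1 each position. The shift increases by 1 at each position, starting from +4: 4, 5, 6, ….
Applying it to video: v+4=z, i+5=n, d+6=j, e+7=l, o+8=w.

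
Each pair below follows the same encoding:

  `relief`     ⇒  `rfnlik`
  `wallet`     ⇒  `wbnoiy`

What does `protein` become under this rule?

psqwint

In relief: r→r is +0, e→f is +1, l→n is +2, i→l is +3 — the shift increases by 1 each position. Letter i (0-indexed) is shifted by i+0, so successive shifts are 0, 1, 2, ….
Applying it to protein: p+0=p, r+1=s, o+2=q, t+3=w, e+4=i, i+5=n, n+6=t.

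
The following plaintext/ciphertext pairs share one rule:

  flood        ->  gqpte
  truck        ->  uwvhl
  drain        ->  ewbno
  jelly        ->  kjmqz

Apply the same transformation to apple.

Shifts by position in flood: pos 0: f→g (+1), pos 1: l→q (+5), pos 2: o→p (+1), pos 3: o→t (+5) — repeating every 2. The shifts repeat in a cycle of length 2: positions 0,1,… shift by +1, +5, then the pattern repeats.
On apple: a+1=b, p+5=u, p+1=q, l+5=q, e+1=f.

buqqf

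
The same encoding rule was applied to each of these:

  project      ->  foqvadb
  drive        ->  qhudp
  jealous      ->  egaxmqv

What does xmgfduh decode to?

virtual

Two steps: reverse the string, then apply a Caesar shift of +12.
Undoing it on xmgfduh: shift back: x−12=l, m−12=a, g−12=u, f−12=t, d−12=r, u−12=i, h−12=v → lautriv; then reverse → virtual.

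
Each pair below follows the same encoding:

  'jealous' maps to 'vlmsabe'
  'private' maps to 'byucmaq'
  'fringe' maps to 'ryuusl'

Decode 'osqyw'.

A repeating key of period 2 is used — shifts +12, +7 over and over.
Reversing it on osqyw: o−12=c, s−7=l, q−12=e, y−7=r, w−12=k.

clerk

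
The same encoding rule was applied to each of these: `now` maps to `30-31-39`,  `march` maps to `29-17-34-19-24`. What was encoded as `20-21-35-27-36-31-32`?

n is letter #14 and maps to 30: an offset of 16. Letters become their 1-based position plus 16 (so a→17, b→18, …).
Decoding 20-21-35-27-36-31-32: 20→(20−16)÷1=4=d, 21→(21−16)÷1=5=e, 35→(35−16)÷1=19=s, 27→(27−16)÷1=11=k, 36→(36−16)÷1=20=t, 31→(31−16)÷1=15=o, 32→(32−16)÷1=16=p.

desktop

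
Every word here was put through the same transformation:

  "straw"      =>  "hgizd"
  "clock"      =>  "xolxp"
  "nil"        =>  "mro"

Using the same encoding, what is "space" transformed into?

hkzxv

Each pair mirrors across the alphabet (s↔h, t↔g, r↔i): positions sum to 25. This is the alphabet-reversal cipher (Atbash): a becomes z, b becomes y, etc.
For space: s↔h, p↔k, a↔z, c↔x, e↔v.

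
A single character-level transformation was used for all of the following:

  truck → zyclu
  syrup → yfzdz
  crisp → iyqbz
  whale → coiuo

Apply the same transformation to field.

In truck: t→z is +6, r→y is +7, u→c is +8, c→l is +9 — the shift increases by 1 each position. Letter i (0-indexed) is shifted by i+6, so successive shifts are 6, 7, 8, ….
Applying it to field: f+6=l, i+7=p, e+8=m, l+9=u, d+10=n.

lpmun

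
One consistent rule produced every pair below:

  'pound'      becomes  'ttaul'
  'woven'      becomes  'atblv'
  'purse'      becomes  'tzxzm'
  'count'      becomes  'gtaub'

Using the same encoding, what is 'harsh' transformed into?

lfxzp

In pound: p→t is +4, o→t is +5, u→a is +6, n→u is +7 — the shift increases by 1 each position. The shift increases by 1 at each position, starting from +4: 4, 5, 6, ….
For harsh: h+4=l, a+5=f, r+6=x, s+7=z, h+8=p.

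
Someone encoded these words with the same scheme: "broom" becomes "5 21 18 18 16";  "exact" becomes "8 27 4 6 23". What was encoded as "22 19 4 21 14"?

spark

b is letter #2 and maps to 5: an offset of 3. Each letter is replaced by its alphabet position (a=1..z=26) + 3.
Reversing it on 22 19 4 21 14: 22→(22−3)÷1=19=s, 19→(19−3)÷1=16=p, 4→(4−3)÷1=1=a, 21→(21−3)÷1=18=r, 14→(14−3)÷1=11=k.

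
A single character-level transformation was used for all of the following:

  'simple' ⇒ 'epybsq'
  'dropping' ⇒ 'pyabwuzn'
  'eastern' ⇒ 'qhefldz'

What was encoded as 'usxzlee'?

A repeating key of period 3 is used — shifts +12, +7, +12 over and over.
Reversing it on usxzlee: u−12=i, s−7=l, x−12=l, z−12=n, l−7=e, e−12=s, e−12=s.

illness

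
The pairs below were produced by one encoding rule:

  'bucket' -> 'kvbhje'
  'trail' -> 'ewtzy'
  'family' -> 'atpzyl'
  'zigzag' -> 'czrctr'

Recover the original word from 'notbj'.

b(1)→k(10) and u(20)→v(21) fit y≡17x+19 (mod 26); the inverse of 17 mod 26 is 23. Treating letters as 0–25, the rule is x ↦ 17x + 19 (mod 26).
Reversing it on notbj: n(13)→23·(13−19)≡18=s; o(14)→23·(14−19)≡15=p; t(19)→23·(19−19)≡0=a; b(1)→23·(1−19)≡2=c; j(9)→23·(9−19)≡4=e (all mod 26).

space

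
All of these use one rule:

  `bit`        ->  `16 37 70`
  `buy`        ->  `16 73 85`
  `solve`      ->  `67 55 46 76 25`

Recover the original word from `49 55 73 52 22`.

mound

b(#2)→16 and i(#9)→37: differences scale by 3, so n = 3·pos + 10. The formula is n = 3×(alphabet index, a=1) + 10.
Decoding 49 55 73 52 22: 49→(49−10)÷3=13=m, 55→(55−10)÷3=15=o, 73→(73−10)÷3=21=u, 52→(52−10)÷3=14=n, 22→(22−10)÷3=4=d.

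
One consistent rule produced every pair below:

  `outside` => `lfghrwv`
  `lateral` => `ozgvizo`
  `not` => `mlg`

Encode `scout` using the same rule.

Each letter is replaced by its mirror in the alphabet: a↔z, b↔y, c↔x, and so on (the Atbash cipher).
Applying it to scout: s↔h, c↔x, o↔l, u↔f, t↔g.

hxlfg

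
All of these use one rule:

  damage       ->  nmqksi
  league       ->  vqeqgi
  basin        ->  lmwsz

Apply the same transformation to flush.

pxyct

The shifts repeat in a cycle of length 3: positions 0,1,… shift by +10, +12, +4, then the pattern repeats.
For flush: f+10=p, l+12=x, u+4=y, s+10=c, h+12=t.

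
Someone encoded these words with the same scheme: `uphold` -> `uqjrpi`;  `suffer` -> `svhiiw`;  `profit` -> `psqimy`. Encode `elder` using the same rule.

emfhv

In uphold: u→u is +0, p→q is +1, h→j is +2, o→r is +3 — the shift increases by 1 each position. Letter i (0-indexed) is shifted by i+0, so successive shifts are 0, 1, 2, ….
On elder: e+0=e, l+1=m, d+2=f, e+3=h, r+4=v.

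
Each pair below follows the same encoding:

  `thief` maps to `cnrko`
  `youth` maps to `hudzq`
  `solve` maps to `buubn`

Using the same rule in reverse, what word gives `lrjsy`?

clamp

Shifts by position in thief: pos 0: t→c (+9), pos 1: h→n (+6), pos 2: i→r (+9), pos 3: e→k (+6) — repeating every 2. It's a Vigenère-style cipher with numeric key [9,6]: position i shifts by key[i mod 2].
Reversing it on lrjsy: l−9=c, r−6=l, j−9=a, s−6=m, y−9=p.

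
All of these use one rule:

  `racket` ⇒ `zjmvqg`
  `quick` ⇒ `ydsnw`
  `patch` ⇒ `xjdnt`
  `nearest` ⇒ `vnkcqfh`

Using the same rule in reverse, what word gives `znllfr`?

In racket: r→z is +8, a→j is +9, c→m is +10, k→v is +11 — the shift increases by 1 each position. The shift increases by 1 at each position, starting from +8: 8, 9, 10, ….
Decoding znllfr: z−8=r, n−9=e, l−10=b, l−11=a, f−12=t, r−13=e.

rebate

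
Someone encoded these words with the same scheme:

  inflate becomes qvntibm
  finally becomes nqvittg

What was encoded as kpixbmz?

chapter

Compare letters: i→q is +8, n→v is +8, f→n is +8 — a constant shift. Each letter is shifted forward by 8 in the alphabet (a Caesar shift of +8).
Decoding kpixbmz: k−8=c, p−8=h, i−8=a, x−8=p, b−8=t, m−8=e, z−8=r.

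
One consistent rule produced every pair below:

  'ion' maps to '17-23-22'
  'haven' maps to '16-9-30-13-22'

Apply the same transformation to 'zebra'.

34-13-10-26-9

The number is (letter's place in the alphabet, a=1) + 8.
For zebra: z=26→34, e=5→13, b=2→10, r=18→26, a=1→9.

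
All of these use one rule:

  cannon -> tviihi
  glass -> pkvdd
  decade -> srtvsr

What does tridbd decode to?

census

c(2)→t(19) and a(0)→v(21) fit y≡25x+21 (mod 26); the inverse of 25 mod 26 is 25. Treating letters as 0–25, the rule is x ↦ 25x + 21 (mod 26).
Decoding tridbd: t(19)→25·(19−21)≡2=c; r(17)→25·(17−21)≡4=e; i(8)→25·(8−21)≡13=n; d(3)→25·(3−21)≡18=s; b(1)→25·(1−21)≡20=u; d(3)→25·(3−21)≡18=s (all mod 26).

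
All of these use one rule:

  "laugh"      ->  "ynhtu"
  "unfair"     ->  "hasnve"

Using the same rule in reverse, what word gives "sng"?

Every letter moves 13 places later in the alphabet, wrapping around z→a.
Decoding sng: s−13=f, n−13=a, g−13=t.

fat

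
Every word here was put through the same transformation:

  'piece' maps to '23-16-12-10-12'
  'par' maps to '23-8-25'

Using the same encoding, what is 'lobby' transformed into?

19-22-9-9-32

p is letter #16 and maps to 23: an offset of 7. Each letter is replaced by its alphabet position (a=1..z=26) + 7.
For lobby: l=12→19, o=15→22, b=2→9, b=2→9, y=25→32.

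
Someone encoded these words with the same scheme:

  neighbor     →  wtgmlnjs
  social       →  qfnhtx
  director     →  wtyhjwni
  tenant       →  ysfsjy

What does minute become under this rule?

The word is reversed, then every letter is shifted forward by 5.
On minute: reverse → etunim; then shift: e+5=j, t+5=y, u+5=z, n+5=s, i+5=n, m+5=r.

jyzsnr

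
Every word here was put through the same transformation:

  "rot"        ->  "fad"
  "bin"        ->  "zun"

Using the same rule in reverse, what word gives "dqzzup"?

dinner

Read the word backwards and shift each letter +12.
Decoding dqzzup: shift back: d−12=r, q−12=e, z−12=n, z−12=n, u−12=i, p−12=d → rennid; then reverse → dinner.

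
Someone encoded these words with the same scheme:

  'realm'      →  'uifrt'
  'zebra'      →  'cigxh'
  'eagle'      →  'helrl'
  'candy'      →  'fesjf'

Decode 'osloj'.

In realm: r→u is +3, e→i is +4, a→f is +5, l→r is +6 — the shift increases by 1 each position. Letter i (0-indexed) is shifted by i+3, so successive shifts are 3, 4, 5, ….
Reversing it on osloj: o−3=l, s−4=o, l−5=g, o−6=i, j−7=c.

logic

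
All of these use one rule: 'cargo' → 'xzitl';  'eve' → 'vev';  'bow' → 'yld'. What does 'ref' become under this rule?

ivu

Each pair mirrors across the alphabet (c↔x, a↔z, r↔i): positions sum to 25. Letters are reflected about the middle of the alphabet (position → 25−position): Atbash.
For ref: r↔i, e↔v, f↔u.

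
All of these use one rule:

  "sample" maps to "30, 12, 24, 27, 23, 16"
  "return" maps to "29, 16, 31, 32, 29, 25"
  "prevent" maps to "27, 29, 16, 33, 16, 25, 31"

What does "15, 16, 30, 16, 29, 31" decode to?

desert

s is letter #19 and maps to 30: an offset of 11. The number is (letter's place in the alphabet, a=1) + 11.
Decoding 15, 16, 30, 16, 29, 31: 15→(15−11)÷1=4=d, 16→(16−11)÷1=5=e, 30→(30−11)÷1=19=s, 16→(16−11)÷1=5=e, 29→(29−11)÷1=18=r, 31→(31−11)÷1=20=t.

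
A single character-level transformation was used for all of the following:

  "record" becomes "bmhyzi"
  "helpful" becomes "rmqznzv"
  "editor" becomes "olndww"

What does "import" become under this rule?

suuyzy

Shifts by position in record: pos 0: r→b (+10), pos 1: e→m (+8), pos 2: c→h (+5), pos 3: o→y (+10), pos 4: r→z (+8), pos 5: d→i (+5) — repeating every 3. A repeating key of period 3 is used — shifts +10, +8, +5 over and over.
On import: i+10=s, m+8=u, p+5=u, o+10=y, r+8=z, t+5=y.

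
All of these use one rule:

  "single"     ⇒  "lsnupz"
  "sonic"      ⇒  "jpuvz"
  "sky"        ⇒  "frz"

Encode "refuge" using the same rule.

lnbmly

Two steps: reverse the string, then apply a Caesar shift of +7.
On refuge: reverse → egufer; then shift: e+7=l, g+7=n, u+7=b, f+7=m, e+7=l, r+7=y.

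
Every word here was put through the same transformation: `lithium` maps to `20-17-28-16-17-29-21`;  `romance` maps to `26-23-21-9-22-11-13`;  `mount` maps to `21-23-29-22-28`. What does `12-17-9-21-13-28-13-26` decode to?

Each letter is replaced by its alphabet position (a=1..z=26) + 8.
Reversing it on 12-17-9-21-13-28-13-26: 12→(12−8)÷1=4=d, 17→(17−8)÷1=9=i, 9→(9−8)÷1=1=a, 21→(21−8)÷1=13=m, 13→(13−8)÷1=5=e, 28→(28−8)÷1=20=t, 13→(13−8)÷1=5=e, 26→(26−8)÷1=18=r.

diameter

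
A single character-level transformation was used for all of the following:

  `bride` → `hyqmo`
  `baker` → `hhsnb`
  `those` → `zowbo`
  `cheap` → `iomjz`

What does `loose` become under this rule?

In bride: b→h is +6, r→y is +7, i→q is +8, d→m is +9 — the shift increases by 1 each position. The shift increases by 1 at each position, starting from +6: 6, 7, 8, ….
On loose: l+6=r, o+7=v, o+8=w, s+9=b, e+10=o.

rvwbo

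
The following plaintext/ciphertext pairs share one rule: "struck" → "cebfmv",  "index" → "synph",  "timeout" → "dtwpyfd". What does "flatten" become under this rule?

pwkedpx

Shifts by position in struck: pos 0: s→c (+10), pos 1: t→e (+11), pos 2: r→b (+10), pos 3: u→f (+11) — repeating every 2. The shifts repeat in a cycle of length 2: positions 0,1,… shift by +10, +11, then the pattern repeats.
Applying it to flatten: f+10=p, l+11=w, a+10=k, t+11=e, t+10=d, e+11=p, n+10=x.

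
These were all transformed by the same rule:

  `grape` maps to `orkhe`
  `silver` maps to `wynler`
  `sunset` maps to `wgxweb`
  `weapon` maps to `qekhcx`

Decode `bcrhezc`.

torpedo

g(6)→o(14) and r(17)→r(17) fit y≡5x+10 (mod 26); the inverse of 5 mod 26 is 21. Each letter's alphabet position (a=0..z=25) is mapped through 5·x+10 mod 26 — an affine cipher.
Undoing it on bcrhezc: b(1)→21·(1−10)≡19=t; c(2)→21·(2−10)≡14=o; r(17)→21·(17−10)≡17=r; h(7)→21·(7−10)≡15=p; e(4)→21·(4−10)≡4=e; z(25)→21·(25−10)≡3=d; c(2)→21·(2−10)≡14=o (all mod 26).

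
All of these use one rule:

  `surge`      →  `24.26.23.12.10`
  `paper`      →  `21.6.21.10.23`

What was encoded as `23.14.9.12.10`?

ridge

s is letter #19 and maps to 24: an offset of 5. Letters become their 1-based position plus 5 (so a→6, b→7, …).
Decoding 23.14.9.12.10: 23→(23−5)÷1=18=r, 14→(14−5)÷1=9=i, 9→(9−5)÷1=4=d, 12→(12−5)÷1=7=g, 10→(10−5)÷1=5=e.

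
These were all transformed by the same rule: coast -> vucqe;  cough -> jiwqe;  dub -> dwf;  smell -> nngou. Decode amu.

The output letters match the input read backwards, each shifted +2: coast reversed is tsaoc. Read the word backwards and shift each letter +2.
Undoing it on amu: shift back: a−2=y, m−2=k, u−2=s → yks; then reverse → sky.

sky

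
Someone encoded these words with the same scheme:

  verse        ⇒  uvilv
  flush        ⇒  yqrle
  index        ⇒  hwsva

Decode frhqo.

Each letter's alphabet position (a=0..z=25) is mapped through 3·x+9 mod 26 — an affine cipher.
Decoding frhqo: f(5)→9·(5−9)≡16=q; r(17)→9·(17−9)≡20=u; h(7)→9·(7−9)≡8=i; q(16)→9·(16−9)≡11=l; o(14)→9·(14−9)≡19=t (all mod 26).

quilt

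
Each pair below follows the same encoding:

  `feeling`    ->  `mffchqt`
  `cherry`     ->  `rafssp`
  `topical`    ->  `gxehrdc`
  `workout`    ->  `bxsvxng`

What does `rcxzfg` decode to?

f(5)→m(12) and e(4)→f(5) fit y≡7x+3 (mod 26); the inverse of 7 mod 26 is 15. Treating letters as 0–25, the rule is x ↦ 7x + 3 (mod 26).
Reversing it on rcxzfg: r(17)→15·(17−3)≡2=c; c(2)→15·(2−3)≡11=l; x(23)→15·(23−3)≡14=o; z(25)→15·(25−3)≡18=s; f(5)→15·(5−3)≡4=e; g(6)→15·(6−3)≡19=t (all mod 26).

closet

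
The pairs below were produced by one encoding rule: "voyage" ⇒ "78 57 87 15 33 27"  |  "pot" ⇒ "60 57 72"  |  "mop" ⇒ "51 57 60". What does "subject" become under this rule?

69 75 18 42 27 21 72

v(#22)→78 and o(#15)→57: differences scale by 3, so n = 3·pos + 12. The formula is n = 3×(alphabet index, a=1) + 12.
Applying it to subject: s=19→69, u=21→75, b=2→18, j=10→42, e=5→27, c=3→21, t=20→72.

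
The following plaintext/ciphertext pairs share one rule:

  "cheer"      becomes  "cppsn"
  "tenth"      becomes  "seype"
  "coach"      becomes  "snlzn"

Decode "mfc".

rub

The output letters match the input read backwards, each shifted +11: cheer reversed is reehc. The word is reversed, then every letter is shifted forward by 11.
Reversing it on mfc: shift back: m−11=b, f−11=u, c−11=r → bur; then reverse → rub.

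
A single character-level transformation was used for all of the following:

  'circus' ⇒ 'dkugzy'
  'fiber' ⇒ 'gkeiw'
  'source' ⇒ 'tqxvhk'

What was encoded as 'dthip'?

In circus: c→d is +1, i→k is +2, r→u is +3, c→g is +4 — the shift increases by 1 each position. Each letter shifts forward by (position + 1), i.e. 1, 2, 3, … — the shift grows by one for each successive letter.
Undoing it on dthip: d−1=c, t−2=r, h−3=e, i−4=e, p−5=k.

creek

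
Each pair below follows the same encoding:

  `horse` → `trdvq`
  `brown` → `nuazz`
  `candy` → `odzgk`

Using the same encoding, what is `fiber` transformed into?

rlnhd

A repeating key of period 2 is used — shifts +12, +3 over and over.
For fiber: f+12=r, i+3=l, b+12=n, e+3=h, r+12=d.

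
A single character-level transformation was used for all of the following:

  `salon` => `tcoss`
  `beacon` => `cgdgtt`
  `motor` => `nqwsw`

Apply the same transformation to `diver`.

ekyiw

In salon: s→t is +1, a→c is +2, l→o is +3, o→s is +4 — the shift increases by 1 each position. Each letter shifts forward by (position + 1), i.e. 1, 2, 3, … — the shift grows by one for each successive letter.
On diver: d+1=e, i+2=k, v+3=y, e+4=i, r+5=w.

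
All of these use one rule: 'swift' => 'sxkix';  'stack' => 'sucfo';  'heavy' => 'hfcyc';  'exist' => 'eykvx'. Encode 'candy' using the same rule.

cbpgc

In swift: s→s is +0, w→x is +1, i→k is +2, f→i is +3 — the shift increases by 1 each position. The shift increases by 1 at each position, starting from +0: 0, 1, 2, ….
On candy: c+0=c, a+1=b, n+2=p, d+3=g, y+4=c.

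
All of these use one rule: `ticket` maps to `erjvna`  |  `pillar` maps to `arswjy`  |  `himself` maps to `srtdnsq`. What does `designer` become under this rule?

Shifts by position in ticket: pos 0: t→e (+11), pos 1: i→r (+9), pos 2: c→j (+7), pos 3: k→v (+11), pos 4: e→n (+9), pos 5: t→a (+7) — repeating every 3. The shifts repeat in a cycle of length 3: positions 0,1,… shift by +11, +9, +7, then the pattern repeats.
Applying it to designer: d+11=o, e+9=n, s+7=z, i+11=t, g+9=p, n+7=u, e+11=p, r+9=a.

onztpupa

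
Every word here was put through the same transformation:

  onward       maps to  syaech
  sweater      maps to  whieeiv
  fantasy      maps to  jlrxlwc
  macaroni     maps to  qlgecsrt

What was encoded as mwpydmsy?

Shifts by position in onward: pos 0: o→s (+4), pos 1: n→y (+11), pos 2: w→a (+4), pos 3: a→e (+4), pos 4: r→c (+11), pos 5: d→h (+4) — repeating every 3. A repeating key of period 3 is used — shifts +4, +11, +4 over and over.
Undoing it on mwpydmsy: m−4=i, w−11=l, p−4=l, y−4=u, d−11=s, m−4=i, s−4=o, y−11=n.

illusion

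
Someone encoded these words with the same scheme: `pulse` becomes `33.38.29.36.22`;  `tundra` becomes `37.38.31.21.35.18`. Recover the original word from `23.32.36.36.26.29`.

p is letter #16 and maps to 33: an offset of 17. The number is (letter's place in the alphabet, a=1) + 17.
Reversing it on 23.32.36.36.26.29: 23→(23−17)÷1=6=f, 32→(32−17)÷1=15=o, 36→(36−17)÷1=19=s, 36→(36−17)÷1=19=s, 26→(26−17)÷1=9=i, 29→(29−17)÷1=12=l.

fossil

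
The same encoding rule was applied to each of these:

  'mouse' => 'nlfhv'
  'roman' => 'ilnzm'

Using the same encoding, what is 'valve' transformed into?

Letters are reflected about the middle of the alphabet (position → 25−position): Atbash.
On valve: v↔e, a↔z, l↔o, v↔e, e↔v.

ezoev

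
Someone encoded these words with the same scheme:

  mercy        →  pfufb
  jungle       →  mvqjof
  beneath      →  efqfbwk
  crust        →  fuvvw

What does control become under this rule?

Two shifts are in play — +1 for a/e/i/o/u, +3 for every other letter.
For control: c(cons)+3=f, o(vowel)+1=p, n(cons)+3=q, t(cons)+3=w, r(cons)+3=u, o(vowel)+1=p, l(cons)+3=o.

fpqwupo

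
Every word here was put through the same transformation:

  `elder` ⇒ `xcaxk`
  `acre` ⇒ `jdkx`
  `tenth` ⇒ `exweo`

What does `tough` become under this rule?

Each letter's alphabet position (a=0..z=25) is mapped through 23·x+9 mod 26 — an affine cipher.
For tough: t(19)→23·19+9≡4=e; o(14)→23·14+9≡19=t; u(20)→23·20+9≡1=b; g(6)→23·6+9≡17=r; h(7)→23·7+9≡14=o (all mod 26).

etbro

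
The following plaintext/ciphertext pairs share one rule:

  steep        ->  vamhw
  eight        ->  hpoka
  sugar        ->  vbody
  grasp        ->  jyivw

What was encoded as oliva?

least

Shifts by position in steep: pos 0: s→v (+3), pos 1: t→a (+7), pos 2: e→m (+8), pos 3: e→h (+3), pos 4: p→w (+7) — repeating every 3. The shifts repeat in a cycle of length 3: positions 0,1,… shift by +3, +7, +8, then the pattern repeats.
Undoing it on oliva: o−3=l, l−7=e, i−8=a, v−3=s, a−7=t.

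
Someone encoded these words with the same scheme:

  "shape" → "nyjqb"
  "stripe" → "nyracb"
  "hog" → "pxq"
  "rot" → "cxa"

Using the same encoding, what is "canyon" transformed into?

wxhwjl

Two steps: reverse the string, then apply a Caesar shift of +9.
Applying it to canyon: reverse → noynac; then shift: n+9=w, o+9=x, y+9=h, n+9=w, a+9=j, c+9=l.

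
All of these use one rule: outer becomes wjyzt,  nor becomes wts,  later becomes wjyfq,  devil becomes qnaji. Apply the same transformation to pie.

The output letters match the input read backwards, each shifted +5: outer reversed is retuo. Two steps: reverse the string, then apply a Caesar shift of +5.
On pie: reverse → eip; then shift: e+5=j, i+5=n, p+5=u.

jnu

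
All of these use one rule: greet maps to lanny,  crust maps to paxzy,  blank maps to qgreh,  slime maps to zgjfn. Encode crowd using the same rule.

g(6)→l(11) and r(17)→a(0) fit y≡25x+17 (mod 26); the inverse of 25 mod 26 is 25. This is an affine cipher: with a=0,…,z=25, each position x becomes (25x+17) mod 26.
On crowd: c(2)→25·2+17≡15=p; r(17)→25·17+17≡0=a; o(14)→25·14+17≡3=d; w(22)→25·22+17≡21=v; d(3)→25·3+17≡14=o (all mod 26).

padvo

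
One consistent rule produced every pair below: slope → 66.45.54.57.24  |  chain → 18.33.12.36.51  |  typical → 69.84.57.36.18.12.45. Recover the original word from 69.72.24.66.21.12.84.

The formula is n = 3×(alphabet index, a=1) + 9.
Reversing it on 69.72.24.66.21.12.84: 69→(69−9)÷3=20=t, 72→(72−9)÷3=21=u, 24→(24−9)÷3=5=e, 66→(66−9)÷3=19=s, 21→(21−9)÷3=4=d, 12→(12−9)÷3=1=a, 84→(84−9)÷3=25=y.

tuesday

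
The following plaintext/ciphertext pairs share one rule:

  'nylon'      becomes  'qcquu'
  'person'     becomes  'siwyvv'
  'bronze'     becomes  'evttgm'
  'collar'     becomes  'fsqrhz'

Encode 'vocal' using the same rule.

In nylon: n→q is +3, y→c is +4, l→q is +5, o→u is +6 — the shift increases by 1 each position. The shift increases by 1 at each position, starting from +3: 3, 4, 5, ….
For vocal: v+3=y, o+4=s, c+5=h, a+6=g, l+7=s.

yshgs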